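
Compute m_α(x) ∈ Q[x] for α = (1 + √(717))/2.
m_α(x) = x^2 - x - 179

From 2α - 1 = √(717), squaring gives (2α - 1)^2 = 717, i.e. 4α^2 - 4α + 1 = 717, so α^2 - α + (1 - 717)/4 = 0. Since 717 ≡ 1 (mod 4), (1 - 717)/4 = -179 ∈ Z. The polynomial x^2 - x - 179 has discriminant 1 - 4·(-179) = 717, which is not a perfect square in Q (d = 717 is squarefree and ≠ 1), so x^2 - x - 179 is irreducible over Q. It is the minimal polynomial of α.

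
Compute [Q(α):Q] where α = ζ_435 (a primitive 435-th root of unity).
[Q(α):Q] = 224

The minimal polynomial of ζ_435 over Q is the 435-th cyclotomic polynomial Φ_435(x), which is irreducible over Q and has degree φ(435) = 224. Hence [Q(α):Q] = φ(435) = 224.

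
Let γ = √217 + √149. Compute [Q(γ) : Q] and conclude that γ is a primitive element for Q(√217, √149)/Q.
[Q(γ) : Q] = 4 (equivalently, Q(γ) = Q(√217, √149))

Obviously Q(γ) ⊆ Q(√217, √149), and [Q(√217, √149):Q] = 4 (since 217, 149 are distinct squarefree integers > 1 with 32333 not a perfect square). To show equality we compute the minimal polynomial of γ. From γ = √217 + √149: γ^2 = 217 + 2√(32333) + 149 = 366 + 2√(32333), so γ^2 - 366 = 2√(32333); squaring, (γ^2 - 366)^2 = 4·32333, i.e. γ^4 - 732γ^2 + 133956 - 129332 = 0, i.e. γ^4 - 732γ^2 + 4624 = 0. So γ is a root of x^4 - 732x^2 + 4624. This polynomial is irreducible over Q: it has no rational root (each ±√217 ± √149 is irrational), and any factorization into two quadratics over Q would force √(32333) ∈ Q (pairing opposite roots) or √217, √149 ∈ Q (other pairings), all impossible. Hence [Q(γ):Q] = 4 = [Q(√217, √149):Q], so Q(γ) = Q(√217, √149).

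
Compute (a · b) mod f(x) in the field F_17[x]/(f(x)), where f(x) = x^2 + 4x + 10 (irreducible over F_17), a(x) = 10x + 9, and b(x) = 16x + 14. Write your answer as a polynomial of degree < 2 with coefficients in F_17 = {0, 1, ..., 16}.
a · b ≡ x + 5 (mod f(x))

Multiply in F_17[x]: a(x)·b(x) = (10x + 9)·(16x + 14) = 7x^2 + 12x + 7. This has degree ≥ 2, so divide by f(x) over F_17: 7x^2 + 12x + 7 = (7)·(x^2 + 4x + 10) + (x + 5). Hence a·b ≡ x + 5 (mod f). (F_17[x]/(f) is a field with 17^2 = 289 elements since f is irreducible of degree 2.)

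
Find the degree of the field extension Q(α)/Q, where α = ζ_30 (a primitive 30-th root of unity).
[Q(α):Q] = 8

The minimal polynomial of ζ_30 over Q is the 30-th cyclotomic polynomial Φ_30(x), which is irreducible over Q and has degree φ(30) = 8. Hence [Q(α):Q] = φ(30) = 8.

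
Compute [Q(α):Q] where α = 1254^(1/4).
[Q(α):Q] = 4

α is a root of x^4 - 1254. By Eisenstein's criterion at the prime p = 2 (which divides the constant term 1254 but p^2 = 4 does not, since 1254 is squarefree), x^4 - 1254 is irreducible over Q. Hence [Q(α):Q] = 4.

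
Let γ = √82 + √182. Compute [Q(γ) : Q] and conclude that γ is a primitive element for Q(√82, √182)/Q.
[Q(γ) : Q] = 4 (equivalently, Q(γ) = Q(√82, √182))

Obviously Q(γ) ⊆ Q(√82, √182), and [Q(√82, √182):Q] = 4 (since 82, 182 are distinct squarefree integers > 1 with 14924 not a perfect square). To show equality we compute the minimal polynomial of γ. From γ = √82 + √182: γ^2 = 82 + 2√(14924) + 182 = 264 + 2√(14924), so γ^2 - 264 = 2√(14924); squaring, (γ^2 - 264)^2 = 4·14924, i.e. γ^4 - 528γ^2 + 69696 - 59696 = 0, i.e. γ^4 - 528γ^2 + 10000 = 0. So γ is a root of x^4 - 528x^2 + 10000. This polynomial is irreducible over Q: it has no rational root (each ±√82 ± √182 is irrational), and any factorization into two quadratics over Q would force √(14924) ∈ Q (pairing opposite roots) or √82, √182 ∈ Q (other pairings), all impossible. Hence [Q(γ):Q] = 4 = [Q(√82, √182):Q], so Q(γ) = Q(√82, √182).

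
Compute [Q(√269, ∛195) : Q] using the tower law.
[Q(√269, ∛195) : Q] = 6

Let L = Q(√269, ∛195). Since Q(√269) ⊂ L and [Q(√269):Q] = 2, the tower law gives 2 | [L:Q]. Likewise Q(∛195) ⊂ L with [Q(∛195):Q] = 3 (because 195 is not a perfect cube), so 3 | [L:Q]. As gcd(2,3) = 1, [L:Q] is divisible by 6. Conversely L is generated over Q by √269 and ∛195, so [L:Q] ≤ 2·3 = 6. Therefore [Q(√269, ∛195) : Q] = 6.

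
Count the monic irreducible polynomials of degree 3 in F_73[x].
There are 129648 monic irreducible polynomials of degree 3 over F_73

Each element of F_{73^3} that lies in no proper subfield is a root of exactly one monic irreducible of degree 3 over F_73, and each such polynomial has 3 distinct roots in F_{73^3}. By Möbius inversion the count is N_73(3) = (1/3) Σ_{d|3} μ(3/d) · 73^d = (1/3)(μ(3)·73^1 + μ(1)·73^3) = 388944/3 = 129648.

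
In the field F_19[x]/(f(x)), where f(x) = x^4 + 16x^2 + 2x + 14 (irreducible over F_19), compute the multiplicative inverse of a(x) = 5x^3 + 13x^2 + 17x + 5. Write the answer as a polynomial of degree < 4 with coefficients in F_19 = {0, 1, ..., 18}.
a(x)^(-1) ≡ 17x^2 + 4x + 10 (mod f(x))

Since f is irreducible over F_19, F_19[x]/(f) is a field and a(x) ≠ 0 has an inverse. Apply the extended Euclidean algorithm to f(x) and a(x) in F_19[x]: f(x) = (4x + 1)·a(x) + (11x^2 + 3x + 9);  a(x) = (16x + 2)·(11x^2 + 3x + 9) + (6). The last nonzero remainder is the constant 6 = gcd(f, a) in F_19. Back-substituting through the division chain expresses 6 = s(x)·a(x) + t(x)·f(x) with s(x) ≡ 7x^2 + 5x + 3 (mod f), so (7x^2 + 5x + 3)·a(x) ≡ 6 (mod f). Multiplying by 6^(-1) ≡ 16 in F_19 gives a(x)^(-1) ≡ 16·(7x^2 + 5x + 3) ≡ 17x^2 + 4x + 10 (mod f). Check: (5x^3 + 13x^2 + 17x + 5)·(17x^2 + 4x + 10) = 9x^5 + 13x^4 + 11x^3 + 17x^2 + 12 ≡ 1 (mod x^4 + 16x^2 + 2x + 14).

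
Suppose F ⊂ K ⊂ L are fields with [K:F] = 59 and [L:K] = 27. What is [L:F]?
[L:F] = 1593

The tower law says that for any tower of field extensions F ⊂ K ⊂ L with finite degrees, [L:F] = [L:K] · [K:F]. Here this gives [L:F] = 27 · 59 = 1593.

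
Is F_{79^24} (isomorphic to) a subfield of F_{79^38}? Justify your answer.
No: F_{79^24} is not a subfield of F_{79^38}

F_{p^m} embeds in F_{p^n} iff m | n. Here 24 ∤ 38 (since 38 = 1·24 + 14 with remainder 14 ≠ 0), so F_{79^24} is not a subfield of F_{79^38}. Equivalently: if it were, the tower law would give 24 = [F_{79^24}:F_79] dividing [F_{79^38}:F_79] = 38, contradiction.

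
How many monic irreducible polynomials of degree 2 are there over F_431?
There are 92665 monic irreducible polynomials of degree 2 over F_431

Each element of F_{431^2} that lies in no proper subfield is a root of exactly one monic irreducible of degree 2 over F_431, and each such polynomial has 2 distinct roots in F_{431^2}. By Möbius inversion the count is N_431(2) = (1/2) Σ_{d|2} μ(2/d) · 431^d = (1/2)(μ(2)·431^1 + μ(1)·431^2) = 185330/2 = 92665.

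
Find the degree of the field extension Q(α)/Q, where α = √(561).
[Q(α):Q] = 2

[Q(α):Q] equals the degree of the minimal polynomial of α. Here α^2 = 561 and x^2 - 561 is irreducible (d = 561 is squarefree, ≠ 1, hence not a square), so deg(m_α) = 2. Thus [Q(α):Q] = 2.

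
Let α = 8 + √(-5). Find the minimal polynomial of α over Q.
m_α(x) = x^2 - 16x + 69

From α - 8 = √(-5), squaring gives (α - 8)^2 = -5, i.e. α^2 - 16α + 64 = -5, so α^2 - 16α + 69 = 0. The discriminant of x^2 - 16x + 69 is (-16)^2 - 4·(69) = 256 - 276 = -20, and 4·(-5) is not a perfect square in Q since -5 is squarefree and ≠ 1. Hence x^2 - 16x + 69 is irreducible over Q and is the minimal polynomial of α.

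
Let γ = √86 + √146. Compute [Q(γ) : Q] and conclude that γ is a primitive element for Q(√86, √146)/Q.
[Q(γ) : Q] = 4 (equivalently, Q(γ) = Q(√86, √146))

Obviously Q(γ) ⊆ Q(√86, √146), and [Q(√86, √146):Q] = 4 (since 86, 146 are distinct squarefree integers > 1 with 12556 not a perfect square). To show equality we compute the minimal polynomial of γ. From γ = √86 + √146: γ^2 = 86 + 2√(12556) + 146 = 232 + 2√(12556), so γ^2 - 232 = 2√(12556); squaring, (γ^2 - 232)^2 = 4·12556, i.e. γ^4 - 464γ^2 + 53824 - 50224 = 0, i.e. γ^4 - 464γ^2 + 3600 = 0. So γ is a root of x^4 - 464x^2 + 3600. This polynomial is irreducible over Q: it has no rational root (each ±√86 ± √146 is irrational), and any factorization into two quadratics over Q would force √(12556) ∈ Q (pairing opposite roots) or √86, √146 ∈ Q (other pairings), all impossible. Hence [Q(γ):Q] = 4 = [Q(√86, √146):Q], so Q(γ) = Q(√86, √146).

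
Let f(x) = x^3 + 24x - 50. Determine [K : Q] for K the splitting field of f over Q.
[K : Q] = 6

By the rational root test, any rational root of the monic integer polynomial f(x) = x^3 + 24x - 50 must be an integer dividing the constant term -50, i.e. one of ±{1, 2, 5, 10, 25, 50}. Evaluating: f(1) = -25, f(-1) = -75, f(2) = 6, f(-2) = -106, f(5) = 195, f(-5) = -295, f(10) = 1190, f(-10) = -1290, f(25) = 16175, f(-25) = -16275, f(50) = 126150, f(-50) = -126250; none is 0, so f has no rational root and is therefore irreducible over Q (a cubic with no linear factor over a field is irreducible). For an irreducible cubic, the Galois group is A_3 or S_3 according as the discriminant disc(f) = -4a^3 - 27b^2 = -4·(24)^3 - 27·(-50)^2 = -122796 is or is not a square in Q. Here disc(f) = -122796 is not a perfect square in Q, so the Galois group of f over Q is not contained in A_3 and must be all of S_3. The splitting field has degree |S_3| = 6 over Q, so [K : Q] = 6.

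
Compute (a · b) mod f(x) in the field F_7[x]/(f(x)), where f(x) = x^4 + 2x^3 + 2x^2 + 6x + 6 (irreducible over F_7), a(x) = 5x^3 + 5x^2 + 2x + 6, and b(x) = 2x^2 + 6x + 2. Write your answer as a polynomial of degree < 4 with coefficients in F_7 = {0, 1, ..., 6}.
a · b ≡ 5x^3 + 4x^2 + 4 (mod f(x))

Multiply in F_7[x]: a(x)·b(x) = (5x^3 + 5x^2 + 2x + 6)·(2x^2 + 6x + 2) = 3x^5 + 5x^4 + 2x^3 + 6x^2 + 5x + 5. This has degree ≥ 4, so divide by f(x) over F_7: 3x^5 + 5x^4 + 2x^3 + 6x^2 + 5x + 5 = (3x + 6)·(x^4 + 2x^3 + 2x^2 + 6x + 6) + (5x^3 + 4x^2 + 4). Hence a·b ≡ 5x^3 + 4x^2 + 4 (mod f). (F_7[x]/(f) is a field with 7^4 = 2401 elements since f is irreducible of degree 4.)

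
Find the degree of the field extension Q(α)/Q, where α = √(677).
[Q(α):Q] = 2

[Q(α):Q] equals the degree of the minimal polynomial of α. Here α^2 = 677 and x^2 - 677 is irreducible (d = 677 is squarefree, ≠ 1, hence not a square), so deg(m_α) = 2. Thus [Q(α):Q] = 2.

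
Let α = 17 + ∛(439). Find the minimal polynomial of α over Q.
m_α(x) = x^3 - 51x^2 + 867x - 5352

Set β = α - 17 = ∛(439), so β^3 = 439. Then (α - 17)^3 - 439 = 0, i.e. α is a root of g(x) = (x - 17)^3 - 439 = x^3 - 51x^2 + 867x - 5352. Since g(x) = h(x - 17) where h(x) = x^3 - 439, and h is irreducible over Q (because 439 is not a perfect cube, so h has no rational root, and a monic cubic with no rational root is irreducible), g is also irreducible (irreducibility is preserved under the substitution x → x - 17). Hence m_α(x) = x^3 - 51x^2 + 867x - 5352.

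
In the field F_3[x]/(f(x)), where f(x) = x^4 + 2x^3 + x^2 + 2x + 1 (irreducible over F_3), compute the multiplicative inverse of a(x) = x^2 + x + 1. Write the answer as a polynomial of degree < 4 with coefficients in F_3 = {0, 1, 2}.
a(x)^(-1) ≡ 2x^3 + 2x^2 + x + 1 (mod f(x))

Since f is irreducible over F_3, F_3[x]/(f) is a field and a(x) ≠ 0 has an inverse. Apply the extended Euclidean algorithm to f(x) and a(x) in F_3[x]: f(x) = (x^2 + x + 2)·a(x) + (2x + 2);  a(x) = (2x)·(2x + 2) + (1). The last nonzero remainder is the constant 1 = gcd(f, a) in F_3. Back-substituting through the division chain expresses 1 = s(x)·a(x) + t(x)·f(x) with s(x) ≡ 2x^3 + 2x^2 + x + 1 (mod f), so a(x)^(-1) ≡ s(x) = 2x^3 + 2x^2 + x + 1 (mod f). Check: (x^2 + x + 1)·(2x^3 + 2x^2 + x + 1) = 2x^5 + x^4 + 2x^3 + x^2 + 2x + 1 ≡ 1 (mod x^4 + 2x^3 + x^2 + 2x + 1).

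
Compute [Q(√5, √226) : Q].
[Q(√5, √226) : Q] = 4

[Q(√5):Q] = 2 (min poly x^2 - 5, irreducible since 5 is squarefree > 1). For the top step, suppose √226 ∈ Q(√5), say √226 = c + d√5 with c, d ∈ Q. Squaring: 226 = c^2 + 5d^2 + 2cd√5. Since √5 ∉ Q this forces 2cd = 0. If d = 0 then √226 = c ∈ Q, contradicting 226 squarefree > 1. If c = 0 then 226 = 5d^2, so 5·226 = (5d)^2 is a perfect square in Q — but 5·226 = 1130 is not a perfect square (since 5 and 226 are distinct squarefree integers). Contradiction. Hence √226 ∉ Q(√5), so x^2 - 226 stays irreducible over Q(√5) and [Q(√5, √226) : Q(√5)] = 2. By the tower law, [Q(√5, √226) : Q] = 2 · 2 = 4.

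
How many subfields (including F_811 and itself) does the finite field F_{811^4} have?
F_{811^4} has 3 subfields

The subfields of F_{p^n} are exactly the fields F_{p^d} for d | n (each is the fixed field of the unique index-d subgroup of Gal(F_{p^n}/F_p) ≅ Z/nZ). The divisors of n = 4 are {1, 2, 4}, giving 3 subfields: F_{811^1}, F_{811^2}, F_{811^4}.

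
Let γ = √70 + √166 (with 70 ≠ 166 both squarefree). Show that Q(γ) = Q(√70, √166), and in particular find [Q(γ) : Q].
[Q(γ) : Q] = 4 (equivalently, Q(γ) = Q(√70, √166))

Obviously Q(γ) ⊆ Q(√70, √166), and [Q(√70, √166):Q] = 4 (since 70, 166 are distinct squarefree integers > 1 with 11620 not a perfect square). To show equality we compute the minimal polynomial of γ. From γ = √70 + √166: γ^2 = 70 + 2√(11620) + 166 = 236 + 2√(11620), so γ^2 - 236 = 2√(11620); squaring, (γ^2 - 236)^2 = 4·11620, i.e. γ^4 - 472γ^2 + 55696 - 46480 = 0, i.e. γ^4 - 472γ^2 + 9216 = 0. So γ is a root of x^4 - 472x^2 + 9216. This polynomial is irreducible over Q: it has no rational root (each ±√70 ± √166 is irrational), and any factorization into two quadratics over Q would force √(11620) ∈ Q (pairing opposite roots) or √70, √166 ∈ Q (other pairings), all impossible. Hence [Q(γ):Q] = 4 = [Q(√70, √166):Q], so Q(γ) = Q(√70, √166).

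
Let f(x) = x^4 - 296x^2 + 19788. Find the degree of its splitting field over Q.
[K : Q] = 4

Solving the quadratic in x^2: x^2 = (296 ± √(296^2 - 4·19788))/2 = (296 ± √8464)/2 = (296 ± 92)/2, giving x^2 = 194 or x^2 = 102. So f(x) = (x^2 - 194)(x^2 - 102) and the roots of f are ±√194, ±√102. Hence the splitting field is K = Q(√194, √102). Since 194 and 102 are distinct squarefree integers > 1, their product 19788 is not a perfect square, so √102 ∉ Q(√194). By the tower law [K:Q] = [Q(√194,√102):Q(√194)] · [Q(√194):Q] = 2 · 2 = 4.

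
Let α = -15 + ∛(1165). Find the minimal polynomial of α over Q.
m_α(x) = x^3 + 45x^2 + 675x + 2210

Set β = α + 15 = ∛(1165), so β^3 = 1165. Then (α + 15)^3 - 1165 = 0, i.e. α is a root of g(x) = (x + 15)^3 - 1165 = x^3 + 45x^2 + 675x + 2210. Since g(x) = h(x + 15) where h(x) = x^3 - 1165, and h is irreducible over Q (because 1165 is not a perfect cube, so h has no rational root, and a monic cubic with no rational root is irreducible), g is also irreducible (irreducibility is preserved under the substitution x → x + 15). Hence m_α(x) = x^3 + 45x^2 + 675x + 2210.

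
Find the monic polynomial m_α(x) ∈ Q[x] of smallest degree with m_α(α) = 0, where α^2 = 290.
m_α(x) = x^2 - 290

α satisfies α^2 - 290 = 0, so x^2 - 290 annihilates α. Since d = 290 is squarefree and ≠ 1, it is not a perfect square in Q, so x^2 - 290 has no rational root and is therefore irreducible over Q (a degree-2 polynomial over a field is irreducible iff it has no root). Hence m_α(x) = x^2 - 290.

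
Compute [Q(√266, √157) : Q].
[Q(√266, √157) : Q] = 4

[Q(√266):Q] = 2 (min poly x^2 - 266, irreducible since 266 is squarefree > 1). For the top step, suppose √157 ∈ Q(√266), say √157 = c + d√266 with c, d ∈ Q. Squaring: 157 = c^2 + 266d^2 + 2cd√266. Since √266 ∉ Q this forces 2cd = 0. If d = 0 then √157 = c ∈ Q, contradicting 157 squarefree > 1. If c = 0 then 157 = 266d^2, so 266·157 = (266d)^2 is a perfect square in Q — but 266·157 = 41762 is not a perfect square (since 266 and 157 are distinct squarefree integers). Contradiction. Hence √157 ∉ Q(√266), so x^2 - 157 stays irreducible over Q(√266) and [Q(√266, √157) : Q(√266)] = 2. By the tower law, [Q(√266, √157) : Q] = 2 · 2 = 4.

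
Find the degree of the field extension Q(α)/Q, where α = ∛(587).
[Q(α):Q] = 3

The minimal polynomial of α is x^3 - 587, irreducible over Q since 587 is not a perfect cube (so x^3 - 587 has no rational root). Hence [Q(α):Q] = deg(m_α) = 3.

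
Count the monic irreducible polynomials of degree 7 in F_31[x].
There are 3930373440 monic irreducible polynomials of degree 7 over F_31

Each element of F_{31^7} that lies in no proper subfield is a root of exactly one monic irreducible of degree 7 over F_31, and each such polynomial has 7 distinct roots in F_{31^7}. By Möbius inversion the count is N_31(7) = (1/7) Σ_{d|7} μ(7/d) · 31^d = (1/7)(μ(7)·31^1 + μ(1)·31^7) = 27512614080/7 = 3930373440.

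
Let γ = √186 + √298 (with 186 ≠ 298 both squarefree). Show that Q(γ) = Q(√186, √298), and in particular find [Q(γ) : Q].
[Q(γ) : Q] = 4 (equivalently, Q(γ) = Q(√186, √298))

Obviously Q(γ) ⊆ Q(√186, √298), and [Q(√186, √298):Q] = 4 (since 186, 298 are distinct squarefree integers > 1 with 55428 not a perfect square). To show equality we compute the minimal polynomial of γ. From γ = √186 + √298: γ^2 = 186 + 2√(55428) + 298 = 484 + 2√(55428), so γ^2 - 484 = 2√(55428); squaring, (γ^2 - 484)^2 = 4·55428, i.e. γ^4 - 968γ^2 + 234256 - 221712 = 0, i.e. γ^4 - 968γ^2 + 12544 = 0. So γ is a root of x^4 - 968x^2 + 12544. This polynomial is irreducible over Q: it has no rational root (each ±√186 ± √298 is irrational), and any factorization into two quadratics over Q would force √(55428) ∈ Q (pairing opposite roots) or √186, √298 ∈ Q (other pairings), all impossible. Hence [Q(γ):Q] = 4 = [Q(√186, √298):Q], so Q(γ) = Q(√186, √298).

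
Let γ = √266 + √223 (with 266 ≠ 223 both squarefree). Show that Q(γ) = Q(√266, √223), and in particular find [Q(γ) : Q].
[Q(γ) : Q] = 4 (equivalently, Q(γ) = Q(√266, √223))

Obviously Q(γ) ⊆ Q(√266, √223), and [Q(√266, √223):Q] = 4 (since 266, 223 are distinct squarefree integers > 1 with 59318 not a perfect square). To show equality we compute the minimal polynomial of γ. From γ = √266 + √223: γ^2 = 266 + 2√(59318) + 223 = 489 + 2√(59318), so γ^2 - 489 = 2√(59318); squaring, (γ^2 - 489)^2 = 4·59318, i.e. γ^4 - 978γ^2 + 239121 - 237272 = 0, i.e. γ^4 - 978γ^2 + 1849 = 0. So γ is a root of x^4 - 978x^2 + 1849. This polynomial is irreducible over Q: it has no rational root (each ±√266 ± √223 is irrational), and any factorization into two quadratics over Q would force √(59318) ∈ Q (pairing opposite roots) or √266, √223 ∈ Q (other pairings), all impossible. Hence [Q(γ):Q] = 4 = [Q(√266, √223):Q], so Q(γ) = Q(√266, √223).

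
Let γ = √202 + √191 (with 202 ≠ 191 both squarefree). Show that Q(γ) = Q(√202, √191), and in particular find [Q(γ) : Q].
[Q(γ) : Q] = 4 (equivalently, Q(γ) = Q(√202, √191))

Obviously Q(γ) ⊆ Q(√202, √191), and [Q(√202, √191):Q] = 4 (since 202, 191 are distinct squarefree integers > 1 with 38582 not a perfect square). To show equality we compute the minimal polynomial of γ. From γ = √202 + √191: γ^2 = 202 + 2√(38582) + 191 = 393 + 2√(38582), so γ^2 - 393 = 2√(38582); squaring, (γ^2 - 393)^2 = 4·38582, i.e. γ^4 - 786γ^2 + 154449 - 154328 = 0, i.e. γ^4 - 786γ^2 + 121 = 0. So γ is a root of x^4 - 786x^2 + 121. This polynomial is irreducible over Q: it has no rational root (each ±√202 ± √191 is irrational), and any factorization into two quadratics over Q would force √(38582) ∈ Q (pairing opposite roots) or √202, √191 ∈ Q (other pairings), all impossible. Hence [Q(γ):Q] = 4 = [Q(√202, √191):Q], so Q(γ) = Q(√202, √191).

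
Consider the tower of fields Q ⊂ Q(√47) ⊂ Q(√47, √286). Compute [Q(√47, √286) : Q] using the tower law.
[Q(√47, √286) : Q] = 4

[Q(√47):Q] = 2 (min poly x^2 - 47, irreducible since 47 is squarefree > 1). For the top step, suppose √286 ∈ Q(√47), say √286 = c + d√47 with c, d ∈ Q. Squaring: 286 = c^2 + 47d^2 + 2cd√47. Since √47 ∉ Q this forces 2cd = 0. If d = 0 then √286 = c ∈ Q, contradicting 286 squarefree > 1. If c = 0 then 286 = 47d^2, so 47·286 = (47d)^2 is a perfect square in Q — but 47·286 = 13442 is not a perfect square (since 47 and 286 are distinct squarefree integers). Contradiction. Hence √286 ∉ Q(√47), so x^2 - 286 stays irreducible over Q(√47) and [Q(√47, √286) : Q(√47)] = 2. By the tower law, [Q(√47, √286) : Q] = 2 · 2 = 4.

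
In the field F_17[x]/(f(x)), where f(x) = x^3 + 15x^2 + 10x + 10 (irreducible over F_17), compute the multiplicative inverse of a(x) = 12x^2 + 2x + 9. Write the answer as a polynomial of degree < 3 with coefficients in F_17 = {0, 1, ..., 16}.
a(x)^(-1) ≡ 10x^2 + 5x + 10 (mod f(x))

Since f is irreducible over F_17, F_17[x]/(f) is a field and a(x) ≠ 0 has an inverse. Apply the extended Euclidean algorithm to f(x) and a(x) in F_17[x]: f(x) = (10x + 1)·a(x) + (3x + 1);  a(x) = (4x + 5)·(3x + 1) + (4). The last nonzero remainder is the constant 4 = gcd(f, a) in F_17. Back-substituting through the division chain expresses 4 = s(x)·a(x) + t(x)·f(x) with s(x) ≡ 6x^2 + 3x + 6 (mod f), so (6x^2 + 3x + 6)·a(x) ≡ 4 (mod f). Multiplying by 4^(-1) ≡ 13 in F_17 gives a(x)^(-1) ≡ 13·(6x^2 + 3x + 6) ≡ 10x^2 + 5x + 10 (mod f). Check: (12x^2 + 2x + 9)·(10x^2 + 5x + 10) = x^4 + 12x^3 + 16x^2 + 14x + 5 ≡ 1 (mod x^3 + 15x^2 + 10x + 10).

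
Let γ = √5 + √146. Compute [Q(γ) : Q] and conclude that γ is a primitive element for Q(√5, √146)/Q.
[Q(γ) : Q] = 4 (equivalently, Q(γ) = Q(√5, √146))

Obviously Q(γ) ⊆ Q(√5, √146), and [Q(√5, √146):Q] = 4 (since 5, 146 are distinct squarefree integers > 1 with 730 not a perfect square). To show equality we compute the minimal polynomial of γ. From γ = √5 + √146: γ^2 = 5 + 2√(730) + 146 = 151 + 2√(730), so γ^2 - 151 = 2√(730); squaring, (γ^2 - 151)^2 = 4·730, i.e. γ^4 - 302γ^2 + 22801 - 2920 = 0, i.e. γ^4 - 302γ^2 + 19881 = 0. So γ is a root of x^4 - 302x^2 + 19881. This polynomial is irreducible over Q: it has no rational root (each ±√5 ± √146 is irrational), and any factorization into two quadratics over Q would force √(730) ∈ Q (pairing opposite roots) or √5, √146 ∈ Q (other pairings), all impossible. Hence [Q(γ):Q] = 4 = [Q(√5, √146):Q], so Q(γ) = Q(√5, √146).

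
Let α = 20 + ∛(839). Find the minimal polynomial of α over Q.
m_α(x) = x^3 - 60x^2 + 1200x - 8839

Set β = α - 20 = ∛(839), so β^3 = 839. Then (α - 20)^3 - 839 = 0, i.e. α is a root of g(x) = (x - 20)^3 - 839 = x^3 - 60x^2 + 1200x - 8839. Since g(x) = h(x - 20) where h(x) = x^3 - 839, and h is irreducible over Q (because 839 is not a perfect cube, so h has no rational root, and a monic cubic with no rational root is irreducible), g is also irreducible (irreducibility is preserved under the substitution x → x - 20). Hence m_α(x) = x^3 - 60x^2 + 1200x - 8839.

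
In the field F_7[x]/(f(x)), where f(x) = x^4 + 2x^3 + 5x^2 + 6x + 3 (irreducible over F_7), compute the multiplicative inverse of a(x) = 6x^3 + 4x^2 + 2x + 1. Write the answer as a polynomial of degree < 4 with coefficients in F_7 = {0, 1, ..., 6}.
a(x)^(-1) ≡ 2x^3 + x^2 + 3x + 1 (mod f(x))

Since f is irreducible over F_7, F_7[x]/(f) is a field and a(x) ≠ 0 has an inverse. Apply the extended Euclidean algorithm to f(x) and a(x) in F_7[x]: f(x) = (6x + 1)·a(x) + (3x^2 + 5x + 2);  a(x) = (2x + 5)·(3x^2 + 5x + 2) + (x + 5);  (3x^2 + 5x + 2) = (3x + 4)·(x + 5) + (3). The last nonzero remainder is the constant 3 = gcd(f, a) in F_7. Back-substituting through the division chain expresses 3 = s(x)·a(x) + t(x)·f(x) with s(x) ≡ 6x^3 + 3x^2 + 2x + 3 (mod f), so (6x^3 + 3x^2 + 2x + 3)·a(x) ≡ 3 (mod f). Multiplying by 3^(-1) ≡ 5 in F_7 gives a(x)^(-1) ≡ 5·(6x^3 + 3x^2 + 2x + 3) ≡ 2x^3 + x^2 + 3x + 1 (mod f). Check: (6x^3 + 4x^2 + 2x + 1)·(2x^3 + x^2 + 3x + 1) = 5x^6 + 5x^4 + x^3 + 4x^2 + 5x + 1 ≡ 1 (mod x^4 + 2x^3 + 5x^2 + 6x + 3).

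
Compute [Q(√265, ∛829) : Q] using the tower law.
[Q(√265, ∛829) : Q] = 6

Let L = Q(√265, ∛829). Since Q(√265) ⊂ L and [Q(√265):Q] = 2, the tower law gives 2 | [L:Q]. Likewise Q(∛829) ⊂ L with [Q(∛829):Q] = 3 (because 829 is not a perfect cube), so 3 | [L:Q]. As gcd(2,3) = 1, [L:Q] is divisible by 6. Conversely L is generated over Q by √265 and ∛829, so [L:Q] ≤ 2·3 = 6. Therefore [Q(√265, ∛829) : Q] = 6.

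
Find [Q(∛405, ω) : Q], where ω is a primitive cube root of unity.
[Q(∛405, ω) : Q] = 6

[Q(∛405):Q] = 3 (min poly x^3 - 405, irreducible since 405 is not a perfect cube). [Q(ω):Q] = 2 (min poly x^2 + x + 1). Since Q(∛405) ⊂ R and ω ∉ R, we have ω ∉ Q(∛405), so x^2 + x + 1 remains irreducible over Q(∛405) and [Q(∛405, ω) : Q(∛405)] = 2. By the tower law, [Q(∛405, ω) : Q] = 3 · 2 = 6. (In fact Q(∛405, ω) is the splitting field of x^3 - 405 over Q.)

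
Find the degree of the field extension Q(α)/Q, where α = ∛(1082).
[Q(α):Q] = 3

The minimal polynomial of α is x^3 - 1082, irreducible over Q since 1082 is not a perfect cube (so x^3 - 1082 has no rational root). Hence [Q(α):Q] = deg(m_α) = 3.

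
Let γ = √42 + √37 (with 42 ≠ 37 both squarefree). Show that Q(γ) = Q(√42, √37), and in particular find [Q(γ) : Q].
[Q(γ) : Q] = 4 (equivalently, Q(γ) = Q(√42, √37))

Obviously Q(γ) ⊆ Q(√42, √37), and [Q(√42, √37):Q] = 4 (since 42, 37 are distinct squarefree integers > 1 with 1554 not a perfect square). To show equality we compute the minimal polynomial of γ. From γ = √42 + √37: γ^2 = 42 + 2√(1554) + 37 = 79 + 2√(1554), so γ^2 - 79 = 2√(1554); squaring, (γ^2 - 79)^2 = 4·1554, i.e. γ^4 - 158γ^2 + 6241 - 6216 = 0, i.e. γ^4 - 158γ^2 + 25 = 0. So γ is a root of x^4 - 158x^2 + 25. This polynomial is irreducible over Q: it has no rational root (each ±√42 ± √37 is irrational), and any factorization into two quadratics over Q would force √(1554) ∈ Q (pairing opposite roots) or √42, √37 ∈ Q (other pairings), all impossible. Hence [Q(γ):Q] = 4 = [Q(√42, √37):Q], so Q(γ) = Q(√42, √37).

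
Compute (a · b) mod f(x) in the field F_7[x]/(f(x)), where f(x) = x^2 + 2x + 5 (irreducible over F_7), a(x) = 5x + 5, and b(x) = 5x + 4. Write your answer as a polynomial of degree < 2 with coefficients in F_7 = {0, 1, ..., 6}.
a · b ≡ 2x (mod f(x))

Multiply in F_7[x]: a(x)·b(x) = (5x + 5)·(5x + 4) = 4x^2 + 3x + 6. This has degree ≥ 2, so divide by f(x) over F_7: 4x^2 + 3x + 6 = (4)·(x^2 + 2x + 5) + (2x). Hence a·b ≡ 2x (mod f). (F_7[x]/(f) is a field with 7^2 = 49 elements since f is irreducible of degree 2.)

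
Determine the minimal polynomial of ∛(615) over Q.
m_α(x) = x^3 - 615

α satisfies α^3 = 615, so x^3 - 615 annihilates α. By the rational root test, a rational root p/q (in lowest terms) of x^3 - 615 would satisfy p^3 = 615 q^3, forcing q = 1 and p^3 = 615; but 615 is not a perfect cube, contradiction. A monic cubic over Q with no rational root is irreducible (any nontrivial factorization would include a linear factor). Hence x^3 - 615 is the minimal polynomial of α, and in particular [Q(α):Q] = 3.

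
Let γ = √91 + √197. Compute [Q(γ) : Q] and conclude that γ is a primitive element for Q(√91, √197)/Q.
[Q(γ) : Q] = 4 (equivalently, Q(γ) = Q(√91, √197))

Obviously Q(γ) ⊆ Q(√91, √197), and [Q(√91, √197):Q] = 4 (since 91, 197 are distinct squarefree integers > 1 with 17927 not a perfect square). To show equality we compute the minimal polynomial of γ. From γ = √91 + √197: γ^2 = 91 + 2√(17927) + 197 = 288 + 2√(17927), so γ^2 - 288 = 2√(17927); squaring, (γ^2 - 288)^2 = 4·17927, i.e. γ^4 - 576γ^2 + 82944 - 71708 = 0, i.e. γ^4 - 576γ^2 + 11236 = 0. So γ is a root of x^4 - 576x^2 + 11236. This polynomial is irreducible over Q: it has no rational root (each ±√91 ± √197 is irrational), and any factorization into two quadratics over Q would force √(17927) ∈ Q (pairing opposite roots) or √91, √197 ∈ Q (other pairings), all impossible. Hence [Q(γ):Q] = 4 = [Q(√91, √197):Q], so Q(γ) = Q(√91, √197).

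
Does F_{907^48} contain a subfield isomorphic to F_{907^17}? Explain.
No: F_{907^17} is not a subfield of F_{907^48}

F_{p^m} embeds in F_{p^n} iff m | n. Here 17 ∤ 48 (since 48 = 2·17 + 14 with remainder 14 ≠ 0), so F_{907^17} is not a subfield of F_{907^48}. Equivalently: if it were, the tower law would give 17 = [F_{907^17}:F_907] dividing [F_{907^48}:F_907] = 48, contradiction.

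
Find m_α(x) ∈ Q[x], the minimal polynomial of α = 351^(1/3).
m_α(x) = x^3 - 351

α satisfies α^3 = 351, so x^3 - 351 annihilates α. By the rational root test, a rational root p/q (in lowest terms) of x^3 - 351 would satisfy p^3 = 351 q^3, forcing q = 1 and p^3 = 351; but 351 is not a perfect cube, contradiction. A monic cubic over Q with no rational root is irreducible (any nontrivial factorization would include a linear factor). Hence x^3 - 351 is the minimal polynomial of α, and in particular [Q(α):Q] = 3.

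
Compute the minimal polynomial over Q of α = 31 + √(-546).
m_α(x) = x^2 - 62x + 1507

From α - 31 = √(-546), squaring gives (α - 31)^2 = -546, i.e. α^2 - 62α + 961 = -546, so α^2 - 62α + 1507 = 0. The discriminant of x^2 - 62x + 1507 is (-62)^2 - 4·(1507) = 3844 - 6028 = -2184, and 4·(-546) is not a perfect square in Q since -546 is squarefree and ≠ 1. Hence x^2 - 62x + 1507 is irreducible over Q and is the minimal polynomial of α.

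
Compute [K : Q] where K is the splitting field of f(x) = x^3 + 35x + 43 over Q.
[K : Q] = 6

By the rational root test, any rational root of the monic integer polynomial f(x) = x^3 + 35x + 43 must be an integer dividing the constant term 43, i.e. one of ±{1, 43}. Evaluating: f(1) = 79, f(-1) = 7, f(43) = 81055, f(-43) = -80969; none is 0, so f has no rational root and is therefore irreducible over Q (a cubic with no linear factor over a field is irreducible). For an irreducible cubic, the Galois group is A_3 or S_3 according as the discriminant disc(f) = -4a^3 - 27b^2 = -4·(35)^3 - 27·(43)^2 = -221423 is or is not a square in Q. Here disc(f) = -221423 is not a perfect square in Q, so the Galois group of f over Q is not contained in A_3 and must be all of S_3. The splitting field has degree |S_3| = 6 over Q, so [K : Q] = 6.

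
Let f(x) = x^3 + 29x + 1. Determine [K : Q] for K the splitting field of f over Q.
[K : Q] = 6

By the rational root test, any rational root of the monic integer polynomial f(x) = x^3 + 29x + 1 must be an integer dividing the constant term 1, i.e. one of ±{1}. Evaluating: f(1) = 31, f(-1) = -29; none is 0, so f has no rational root and is therefore irreducible over Q (a cubic with no linear factor over a field is irreducible). For an irreducible cubic, the Galois group is A_3 or S_3 according as the discriminant disc(f) = -4a^3 - 27b^2 = -4·(29)^3 - 27·(1)^2 = -97583 is or is not a square in Q. Here disc(f) = -97583 is not a perfect square in Q, so the Galois group of f over Q is not contained in A_3 and must be all of S_3. The splitting field has degree |S_3| = 6 over Q, so [K : Q] = 6.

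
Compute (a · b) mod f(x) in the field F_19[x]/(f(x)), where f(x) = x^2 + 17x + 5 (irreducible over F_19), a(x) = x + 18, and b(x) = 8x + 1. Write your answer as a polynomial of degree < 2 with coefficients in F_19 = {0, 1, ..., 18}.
a · b ≡ 9x + 16 (mod f(x))

Multiply in F_19[x]: a(x)·b(x) = (x + 18)·(8x + 1) = 8x^2 + 12x + 18. This has degree ≥ 2, so divide by f(x) over F_19: 8x^2 + 12x + 18 = (8)·(x^2 + 17x + 5) + (9x + 16). Hence a·b ≡ 9x + 16 (mod f). (F_19[x]/(f) is a field with 19^2 = 361 elements since f is irreducible of degree 2.)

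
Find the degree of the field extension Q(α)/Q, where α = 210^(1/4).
[Q(α):Q] = 4

α is a root of x^4 - 210. By Eisenstein's criterion at the prime p = 2 (which divides the constant term 210 but p^2 = 4 does not, since 210 is squarefree), x^4 - 210 is irreducible over Q. Hence [Q(α):Q] = 4.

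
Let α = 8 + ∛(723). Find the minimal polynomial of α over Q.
m_α(x) = x^3 - 24x^2 + 192x - 1235

Set β = α - 8 = ∛(723), so β^3 = 723. Then (α - 8)^3 - 723 = 0, i.e. α is a root of g(x) = (x - 8)^3 - 723 = x^3 - 24x^2 + 192x - 1235. Since g(x) = h(x - 8) where h(x) = x^3 - 723, and h is irreducible over Q (because 723 is not a perfect cube, so h has no rational root, and a monic cubic with no rational root is irreducible), g is also irreducible (irreducibility is preserved under the substitution x → x - 8). Hence m_α(x) = x^3 - 24x^2 + 192x - 1235.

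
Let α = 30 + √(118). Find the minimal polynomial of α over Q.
m_α(x) = x^2 - 60x + 782

From α - 30 = √(118), squaring gives (α - 30)^2 = 118, i.e. α^2 - 60α + 900 = 118, so α^2 - 60α + 782 = 0. The discriminant of x^2 - 60x + 782 is (-60)^2 - 4·(782) = 3600 - 3128 = 472, and 4·(118) is not a perfect square in Q since 118 is squarefree and ≠ 1. Hence x^2 - 60x + 782 is irreducible over Q and is the minimal polynomial of α.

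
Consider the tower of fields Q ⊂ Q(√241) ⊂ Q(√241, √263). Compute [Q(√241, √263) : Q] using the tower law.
[Q(√241, √263) : Q] = 4

[Q(√241):Q] = 2 (min poly x^2 - 241, irreducible since 241 is squarefree > 1). For the top step, suppose √263 ∈ Q(√241), say √263 = c + d√241 with c, d ∈ Q. Squaring: 263 = c^2 + 241d^2 + 2cd√241. Since √241 ∉ Q this forces 2cd = 0. If d = 0 then √263 = c ∈ Q, contradicting 263 squarefree > 1. If c = 0 then 263 = 241d^2, so 241·263 = (241d)^2 is a perfect square in Q — but 241·263 = 63383 is not a perfect square (since 241 and 263 are distinct squarefree integers). Contradiction. Hence √263 ∉ Q(√241), so x^2 - 263 stays irreducible over Q(√241) and [Q(√241, √263) : Q(√241)] = 2. By the tower law, [Q(√241, √263) : Q] = 2 · 2 = 4.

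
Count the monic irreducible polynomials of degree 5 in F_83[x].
There are 787808112 monic irreducible polynomials of degree 5 over F_83

Each element of F_{83^5} that lies in no proper subfield is a root of exactly one monic irreducible of degree 5 over F_83, and each such polynomial has 5 distinct roots in F_{83^5}. By Möbius inversion the count is N_83(5) = (1/5) Σ_{d|5} μ(5/d) · 83^d = (1/5)(μ(5)·83^1 + μ(1)·83^5) = 3939040560/5 = 787808112.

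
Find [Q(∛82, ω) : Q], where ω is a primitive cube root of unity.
[Q(∛82, ω) : Q] = 6

[Q(∛82):Q] = 3 (min poly x^3 - 82, irreducible since 82 is not a perfect cube). [Q(ω):Q] = 2 (min poly x^2 + x + 1). Since Q(∛82) ⊂ R and ω ∉ R, we have ω ∉ Q(∛82), so x^2 + x + 1 remains irreducible over Q(∛82) and [Q(∛82, ω) : Q(∛82)] = 2. By the tower law, [Q(∛82, ω) : Q] = 3 · 2 = 6. (In fact Q(∛82, ω) is the splitting field of x^3 - 82 over Q.)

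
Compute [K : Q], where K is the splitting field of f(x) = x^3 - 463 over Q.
[K : Q] = 6

The roots of x^3 - 463 are ∛463, ω∛463, ω^2∛463 where ω = e^(2πi/3) is a primitive cube root of unity, so K = Q(∛463, ω). Now [Q(∛463):Q] = 3 (since 463 is not a perfect cube, x^3 - 463 is irreducible) and [Q(ω):Q] = 2. Both 2 and 3 divide [K:Q], and [K:Q] ≤ 3·2 = 6, so [K:Q] = 6. (Equivalently: Q(∛463) ⊂ R but ω ∉ R, so [K : Q(∛463)] = 2.)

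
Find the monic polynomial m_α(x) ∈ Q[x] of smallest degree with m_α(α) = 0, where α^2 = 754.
m_α(x) = x^2 - 754

α satisfies α^2 - 754 = 0, so x^2 - 754 annihilates α. Since d = 754 is squarefree and ≠ 1, it is not a perfect square in Q, so x^2 - 754 has no rational root and is therefore irreducible over Q (a degree-2 polynomial over a field is irreducible iff it has no root). Hence m_α(x) = x^2 - 754.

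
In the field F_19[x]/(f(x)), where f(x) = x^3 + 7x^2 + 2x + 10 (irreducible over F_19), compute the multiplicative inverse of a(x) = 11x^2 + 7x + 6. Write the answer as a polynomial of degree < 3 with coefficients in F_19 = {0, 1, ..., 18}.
a(x)^(-1) ≡ 2x^2 + x + 10 (mod f(x))

Since f is irreducible over F_19, F_19[x]/(f) is a field and a(x) ≠ 0 has an inverse. Apply the extended Euclidean algorithm to f(x) and a(x) in F_19[x]: f(x) = (7x + 10)·a(x) + (4x + 7);  a(x) = (17x + 10)·(4x + 7) + (12). The last nonzero remainder is the constant 12 = gcd(f, a) in F_19. Back-substituting through the division chain expresses 12 = s(x)·a(x) + t(x)·f(x) with s(x) ≡ 5x^2 + 12x + 6 (mod f), so (5x^2 + 12x + 6)·a(x) ≡ 12 (mod f). Multiplying by 12^(-1) ≡ 8 in F_19 gives a(x)^(-1) ≡ 8·(5x^2 + 12x + 6) ≡ 2x^2 + x + 10 (mod f). Check: (11x^2 + 7x + 6)·(2x^2 + x + 10) = 3x^4 + 6x^3 + 15x^2 + 3 ≡ 1 (mod x^3 + 7x^2 + 2x + 10).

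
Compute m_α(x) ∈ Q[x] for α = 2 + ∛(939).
m_α(x) = x^3 - 6x^2 + 12x - 947

Set β = α - 2 = ∛(939), so β^3 = 939. Then (α - 2)^3 - 939 = 0, i.e. α is a root of g(x) = (x - 2)^3 - 939 = x^3 - 6x^2 + 12x - 947. Since g(x) = h(x - 2) where h(x) = x^3 - 939, and h is irreducible over Q (because 939 is not a perfect cube, so h has no rational root, and a monic cubic with no rational root is irreducible), g is also irreducible (irreducibility is preserved under the substitution x → x - 2). Hence m_α(x) = x^3 - 6x^2 + 12x - 947.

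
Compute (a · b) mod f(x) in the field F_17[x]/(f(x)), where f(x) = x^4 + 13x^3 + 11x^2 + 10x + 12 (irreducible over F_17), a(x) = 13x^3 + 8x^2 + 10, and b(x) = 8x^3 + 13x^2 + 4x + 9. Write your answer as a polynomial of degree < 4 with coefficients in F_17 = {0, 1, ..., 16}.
a · b ≡ 12x^3 + 4x^2 + 6x + 4 (mod f(x))

Multiply in F_17[x]: a(x)·b(x) = (13x^3 + 8x^2 + 10)·(8x^3 + 13x^2 + 4x + 9) = 2x^6 + 12x^5 + 3x^4 + 8x^3 + 15x^2 + 6x + 5. This has degree ≥ 4, so divide by f(x) over F_17: 2x^6 + 12x^5 + 3x^4 + 8x^3 + 15x^2 + 6x + 5 = (2x^2 + 3x + 10)·(x^4 + 13x^3 + 11x^2 + 10x + 12) + (12x^3 + 4x^2 + 6x + 4). Hence a·b ≡ 12x^3 + 4x^2 + 6x + 4 (mod f). (F_17[x]/(f) is a field with 17^4 = 83521 elements since f is irreducible of degree 4.)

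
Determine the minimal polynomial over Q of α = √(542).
m_α(x) = x^2 - 542

α satisfies α^2 - 542 = 0, so x^2 - 542 annihilates α. Since d = 542 is squarefree and ≠ 1, it is not a perfect square in Q, so x^2 - 542 has no rational root and is therefore irreducible over Q (a degree-2 polynomial over a field is irreducible iff it has no root). Hence m_α(x) = x^2 - 542.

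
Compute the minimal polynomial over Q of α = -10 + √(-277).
m_α(x) = x^2 + 20x + 377

From α + 10 = √(-277), squaring gives (α + 10)^2 = -277, i.e. α^2 + 20α + 100 = -277, so α^2 + 20α + 377 = 0. The discriminant of x^2 + 20x + 377 is (20)^2 - 4·(377) = 400 - 1508 = -1108, and 4·(-277) is not a perfect square in Q since -277 is squarefree and ≠ 1. Hence x^2 + 20x + 377 is irreducible over Q and is the minimal polynomial of α.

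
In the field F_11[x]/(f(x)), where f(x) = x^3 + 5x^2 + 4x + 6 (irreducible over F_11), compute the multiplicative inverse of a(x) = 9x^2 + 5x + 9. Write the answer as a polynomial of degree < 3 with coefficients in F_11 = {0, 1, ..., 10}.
a(x)^(-1) ≡ 3x^2 + 8x + 6 (mod f(x))

Since f is irreducible over F_11, F_11[x]/(f) is a field and a(x) ≠ 0 has an inverse. Apply the extended Euclidean algorithm to f(x) and a(x) in F_11[x]: f(x) = (5x + 10)·a(x) + (8x + 4);  a(x) = (8x + 9)·(8x + 4) + (6). The last nonzero remainder is the constant 6 = gcd(f, a) in F_11. Back-substituting through the division chain expresses 6 = s(x)·a(x) + t(x)·f(x) with s(x) ≡ 7x^2 + 4x + 3 (mod f), so (7x^2 + 4x + 3)·a(x) ≡ 6 (mod f). Multiplying by 6^(-1) ≡ 2 in F_11 gives a(x)^(-1) ≡ 2·(7x^2 + 4x + 3) ≡ 3x^2 + 8x + 6 (mod f). Check: (9x^2 + 5x + 9)·(3x^2 + 8x + 6) = 5x^4 + 10x^3 + 3x + 10 ≡ 1 (mod x^3 + 5x^2 + 4x + 6).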